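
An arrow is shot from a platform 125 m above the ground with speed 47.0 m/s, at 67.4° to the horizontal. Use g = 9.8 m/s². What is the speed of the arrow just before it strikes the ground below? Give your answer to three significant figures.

68.3 m/s

v_x = 47.0 cos 67.4° = 18.06 m/s is unchanged throughout.
For the vertical component, v_y² = v_y0² + 2 g h = (43.39)² + 2×9.8×125 = 4333, so |v_y| = 65.83 m/s.
Impact speed = √(v_x² + v_y²) = √(326.2 + 4333) = 68.3 m/s.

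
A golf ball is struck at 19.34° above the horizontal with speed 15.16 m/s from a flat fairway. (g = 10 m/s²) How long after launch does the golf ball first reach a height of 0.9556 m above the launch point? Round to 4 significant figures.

v_y0 = 15.16 sin 19.34° = 5.0206 m/s.
Set y = v_y0 t − ½ g t² = 0.9556: 5.000 t² − 5.0206 t + 0.9556 = 0.
t = [5.0206 ± √(25.206 − 19.112)] / 10 = (5.0206 ± 2.4686) / 10, giving t = 0.2552 s or t = 0.7489 s.
The golf ball is on the way up at the first time, so t = 0.2552 s.

0.2552 s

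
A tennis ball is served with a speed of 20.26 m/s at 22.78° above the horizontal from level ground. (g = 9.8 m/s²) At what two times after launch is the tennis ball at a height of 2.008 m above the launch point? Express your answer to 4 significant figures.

v_y0 = 20.26 sin 22.78° = 7.8445 m/s.
Set y = v_y0 t − ½ g t² = 2.008: 4.900 t² − 7.8445 t + 2.008 = 0.
t = [7.8445 ± √(61.536 − 39.357)] / 9.8 = (7.8445 ± 4.7095) / 9.8, giving t = 0.3199 s or t = 1.281 s.
So the tennis ball is at 2.008 m at t = 0.3199 s (rising) and t = 1.281 s (falling).

0.3199 s and 1.281 s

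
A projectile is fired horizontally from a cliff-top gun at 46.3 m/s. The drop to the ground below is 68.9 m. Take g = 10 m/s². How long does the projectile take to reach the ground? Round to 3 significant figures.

The horizontal speed doesn't affect the fall. With v_y0 = 0, h = ½ g t².
t = √(2 × 68.9 / 10) = √13.78 = 3.71 s.

3.71 s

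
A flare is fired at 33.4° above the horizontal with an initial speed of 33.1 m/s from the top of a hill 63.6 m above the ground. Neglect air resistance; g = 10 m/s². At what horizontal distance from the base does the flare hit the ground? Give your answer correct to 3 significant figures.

Components: v_x = 33.1 cos 33.4° = 27.63 m/s, v_y = 33.1 sin 33.4° = 18.22 m/s.
Vertical: 0 = 63.6 + 18.22 t − ½(10) t² ⇒ 5.000 t² − 18.22 t − 63.6 = 0.
t = [18.22 + √(332.0 + 1272)] / 10.00 = 5.827 s.
Horizontal: R = v_x · t = 27.63 × 5.827 = 161 m.

161 m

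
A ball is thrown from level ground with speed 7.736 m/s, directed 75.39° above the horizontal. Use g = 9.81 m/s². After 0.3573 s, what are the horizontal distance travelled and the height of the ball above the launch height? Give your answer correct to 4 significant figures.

v_x = 7.736 cos 75.39° = 1.9513 m/s; v_y0 = 7.736 sin 75.39° = 7.4859 m/s.
x = v_x t = 1.9513 × 0.3573 = 0.6972 m.
y = v_y0 t − ½ g t² = 7.4859×0.3573 − 4.905×0.3573² = 2.049 m.

x = 0.6972 m, y = 2.049 m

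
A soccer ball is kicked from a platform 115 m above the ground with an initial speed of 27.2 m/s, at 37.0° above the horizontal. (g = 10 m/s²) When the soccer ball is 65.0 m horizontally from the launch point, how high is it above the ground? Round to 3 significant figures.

119 m

v_x = 27.2 cos 37.0° = 21.72 m/s, v_y0 = 27.2 sin 37.0° = 16.37 m/s.
Time to reach x = 65.0 m: t = x / v_x = 65.0 / 21.72 = 2.993 s.
y = 115 + v_y0 t − ½ g t² = 115 + 16.37×2.993 − 5.000×2.993² = 119 m.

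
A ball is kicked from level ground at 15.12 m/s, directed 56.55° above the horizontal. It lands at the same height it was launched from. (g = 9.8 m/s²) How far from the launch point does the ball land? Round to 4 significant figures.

For level ground, R = v₀² sin(2θ) / g.
sin(2 × 56.55°) = sin 113.10° = 0.9198.
R = (15.12)² × 0.9198 / 9.8 = 21.46 m.

21.46 m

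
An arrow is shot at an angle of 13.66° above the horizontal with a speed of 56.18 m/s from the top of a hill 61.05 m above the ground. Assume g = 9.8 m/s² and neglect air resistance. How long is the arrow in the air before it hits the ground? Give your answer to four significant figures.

5.134 s

Vertical component: v_y = 56.18 sin 13.66° = 13.267 m/s.
Taking up as positive with launch at y = 61.05 m, landing at y = 0: 0 = 61.05 + 13.267 t − ½(9.8) t².
Solving 4.900 t² − 13.267 t − 61.05 = 0 gives t = [13.267 + √(13.267² + 4·4.900·61.05)] / 9.800 = 5.134 s.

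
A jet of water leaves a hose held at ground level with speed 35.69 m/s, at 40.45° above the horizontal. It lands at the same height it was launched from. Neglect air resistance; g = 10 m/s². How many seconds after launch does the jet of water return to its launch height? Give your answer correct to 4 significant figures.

Vertical component: v_y = 35.69 sin 40.45° = 23.155 m/s.
For a projectile landing at launch height, time of flight is t = 2 v_y / g = 2 × 23.155 / 10 = 4.631 s.

4.631 s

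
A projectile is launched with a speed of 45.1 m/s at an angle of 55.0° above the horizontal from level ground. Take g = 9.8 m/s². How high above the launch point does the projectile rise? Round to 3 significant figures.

69.6 m

Vertical component of launch velocity: v_y = 45.1 sin 55.0° = 36.94 m/s.
At the highest point the vertical velocity is zero, so v_y² = 2 g h_max.
h_max = (36.94)² / (2 × 9.8) = 1365 / 19.60 = 69.6 m.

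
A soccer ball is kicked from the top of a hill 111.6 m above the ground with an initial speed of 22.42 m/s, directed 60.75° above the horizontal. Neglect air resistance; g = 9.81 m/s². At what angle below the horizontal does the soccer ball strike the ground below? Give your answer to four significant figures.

77.81°

v_x = 22.42 cos 60.75° = 10.955 m/s.
At impact |v_y| = √(v_y0² + 2 g h) = √(19.561² + 2×9.81×111.6) = 50.717 m/s.
Angle below horizontal = arctan(|v_y| / v_x) = arctan(50.717 / 10.955) = 77.81°.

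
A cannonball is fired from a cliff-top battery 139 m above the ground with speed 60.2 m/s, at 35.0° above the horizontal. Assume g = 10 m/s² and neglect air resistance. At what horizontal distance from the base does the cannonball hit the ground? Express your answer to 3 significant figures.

Components: v_x = 60.2 cos 35.0° = 49.31 m/s, v_y = 60.2 sin 35.0° = 34.53 m/s.
Vertical: 0 = 139 + 34.53 t − ½(10) t² ⇒ 5.000 t² − 34.53 t − 139 = 0.
t = [34.53 + √(1192 + 2780)] / 10.00 = 9.755 s.
Horizontal: R = v_x · t = 49.31 × 9.755 = 481 m.

481 m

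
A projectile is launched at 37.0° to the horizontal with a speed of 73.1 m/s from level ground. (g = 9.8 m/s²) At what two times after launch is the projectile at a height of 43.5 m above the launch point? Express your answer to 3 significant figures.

v_y0 = 73.1 sin 37.0° = 43.99 m/s.
Set y = v_y0 t − ½ g t² = 43.5: 4.900 t² − 43.99 t + 43.5 = 0.
t = [43.99 ± √(1935 − 852.6)] / 9.8 = (43.99 ± 32.90) / 9.8, giving t = 1.13 s or t = 7.85 s.
So the projectile is at 43.5 m at t = 1.13 s (rising) and t = 7.85 s (falling).

1.13 s and 7.85 s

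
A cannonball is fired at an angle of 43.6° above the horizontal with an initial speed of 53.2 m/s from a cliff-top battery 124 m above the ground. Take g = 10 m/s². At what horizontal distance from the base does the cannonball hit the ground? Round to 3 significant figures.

380 m

Components: v_x = 53.2 cos 43.6° = 38.53 m/s, v_y = 53.2 sin 43.6° = 36.69 m/s.
Vertical: 0 = 124 + 36.69 t − ½(10) t² ⇒ 5.000 t² − 36.69 t − 124 = 0.
t = [36.69 + √(1346 + 2480)] / 10.00 = 9.854 s.
Horizontal: R = v_x · t = 38.53 × 9.854 = 380 m.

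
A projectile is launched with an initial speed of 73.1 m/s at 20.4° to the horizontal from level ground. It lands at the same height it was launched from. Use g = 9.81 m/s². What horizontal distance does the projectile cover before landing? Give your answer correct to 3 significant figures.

356 m

Components: v_x = 73.1 cos 20.4° = 68.52 m/s, v_y = 73.1 sin 20.4° = 25.48 m/s.
Time of flight (same landing height): t = 2 v_y / g = 2 × 25.48 / 9.81 = 5.195 s.
Range: R = v_x · t = 68.52 × 5.195 = 356 m.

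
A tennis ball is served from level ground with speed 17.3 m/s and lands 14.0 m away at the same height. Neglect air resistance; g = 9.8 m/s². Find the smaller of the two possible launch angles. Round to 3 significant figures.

Level-ground range: R = v₀² sin(2θ)/g ⇒ sin 2θ = R g / v₀² = 14.0×9.8/17.3² = 0.4584.
2θ = arcsin(0.4584) = 27.28° or 180° − 27.28° = 152.72°.
So θ = 13.6° or θ = 76.4°.

13.6°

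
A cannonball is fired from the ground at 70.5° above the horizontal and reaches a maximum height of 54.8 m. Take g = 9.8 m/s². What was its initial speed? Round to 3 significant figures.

At maximum height v_y = 0, so (v₀ sin θ)² = 2 g H.
v₀ sin 70.5° = √(2 × 9.8 × 54.8) = 32.77 m/s.
v₀ = 32.77 / sin 70.5° = 32.77 / 0.9426 = 34.8 m/s.

34.8 m/s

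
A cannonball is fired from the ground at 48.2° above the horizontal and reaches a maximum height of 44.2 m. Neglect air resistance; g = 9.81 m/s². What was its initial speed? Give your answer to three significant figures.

At maximum height v_y = 0, so (v₀ sin θ)² = 2 g H.
v₀ sin 48.2° = √(2 × 9.81 × 44.2) = 29.45 m/s.
v₀ = 29.45 / sin 48.2° = 29.45 / 0.7455 = 39.5 m/s.

39.5 m/s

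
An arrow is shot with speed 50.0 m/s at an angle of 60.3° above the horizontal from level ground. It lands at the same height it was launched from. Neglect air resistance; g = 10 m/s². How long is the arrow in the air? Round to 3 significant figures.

8.69 s

Vertical component: v_y = 50.0 sin 60.3° = 43.43 m/s.
For a projectile landing at launch height, time of flight is t = 2 v_y / g = 2 × 43.43 / 10 = 8.69 s.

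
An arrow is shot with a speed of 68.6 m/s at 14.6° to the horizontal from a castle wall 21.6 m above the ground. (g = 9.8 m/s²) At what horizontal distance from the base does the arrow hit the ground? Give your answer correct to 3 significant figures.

Components: v_x = 68.6 cos 14.6° = 66.38 m/s, v_y = 68.6 sin 14.6° = 17.29 m/s.
Vertical: 0 = 21.6 + 17.29 t − ½(9.8) t² ⇒ 4.900 t² − 17.29 t − 21.6 = 0.
t = [17.29 + √(298.9 + 423.4)] / 9.800 = 4.507 s.
Horizontal: R = v_x · t = 66.38 × 4.507 = 299 m.

299 m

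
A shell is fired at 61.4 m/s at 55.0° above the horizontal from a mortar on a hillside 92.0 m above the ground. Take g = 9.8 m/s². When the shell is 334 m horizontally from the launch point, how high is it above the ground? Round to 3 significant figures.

v_x = 61.4 cos 55.0° = 35.22 m/s, v_y0 = 61.4 sin 55.0° = 50.30 m/s.
Time to reach x = 334 m: t = x / v_x = 334 / 35.22 = 9.483 s.
y = 92.0 + v_y0 t − ½ g t² = 92.0 + 50.30×9.483 − 4.900×9.483² = 128 m.

128 m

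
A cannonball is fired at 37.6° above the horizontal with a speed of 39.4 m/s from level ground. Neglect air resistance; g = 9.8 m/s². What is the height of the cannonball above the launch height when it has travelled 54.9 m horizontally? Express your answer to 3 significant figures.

27.1 m

v_x = 39.4 cos 37.6° = 31.22 m/s, v_y0 = 39.4 sin 37.6° = 24.04 m/s.
Time to reach x = 54.9 m: t = x / v_x = 54.9 / 31.22 = 1.758 s.
y = v_y0 t − ½ g t² = 24.04×1.758 − 4.900×1.758² = 27.1 m.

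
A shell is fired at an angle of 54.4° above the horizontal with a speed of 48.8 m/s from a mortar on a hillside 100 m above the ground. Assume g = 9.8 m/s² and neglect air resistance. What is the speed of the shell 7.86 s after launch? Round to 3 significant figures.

v_x = 48.8 cos 54.4° = 28.41 m/s (constant).
v_y(t) = 48.8 sin 54.4° − g t = 39.68 − 9.8 × 7.86 = -37.35 m/s.
Speed = √(v_x² + v_y²) = √(807.1 + 1395) = 46.9 m/s.

46.9 m/s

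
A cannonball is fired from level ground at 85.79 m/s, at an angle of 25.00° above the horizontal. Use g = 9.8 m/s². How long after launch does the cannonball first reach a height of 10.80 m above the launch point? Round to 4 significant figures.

0.3109 s

v_y0 = 85.79 sin 25.00° = 36.256 m/s.
Set y = v_y0 t − ½ g t² = 10.80: 4.900 t² − 36.256 t + 10.80 = 0.
t = [36.256 ± √(1314.5 − 211.68)] / 9.8 = (36.256 ± 33.209) / 9.8, giving t = 0.3109 s or t = 7.088 s.
The cannonball is on the way up at the first time, so t = 0.3109 s.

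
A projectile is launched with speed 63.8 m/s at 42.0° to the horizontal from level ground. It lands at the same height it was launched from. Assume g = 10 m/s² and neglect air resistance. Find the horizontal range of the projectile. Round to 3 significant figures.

405 m

Components: v_x = 63.8 cos 42.0° = 47.41 m/s, v_y = 63.8 sin 42.0° = 42.69 m/s.
Time of flight (same landing height): t = 2 v_y / g = 2 × 42.69 / 10 = 8.538 s.
Range: R = v_x · t = 47.41 × 8.538 = 405 m.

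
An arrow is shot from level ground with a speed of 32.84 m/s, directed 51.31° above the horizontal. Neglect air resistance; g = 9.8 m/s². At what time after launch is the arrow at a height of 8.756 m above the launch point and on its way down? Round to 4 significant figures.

v_y0 = 32.84 sin 51.31° = 25.633 m/s.
Set y = v_y0 t − ½ g t² = 8.756: 4.900 t² − 25.633 t + 8.756 = 0.
t = [25.633 ± √(657.05 − 171.62)] / 9.8 = (25.633 ± 22.032) / 9.8, giving t = 0.3674 s or t = 4.864 s.
On the way down corresponds to the larger root: t = 4.864 s.

4.864 s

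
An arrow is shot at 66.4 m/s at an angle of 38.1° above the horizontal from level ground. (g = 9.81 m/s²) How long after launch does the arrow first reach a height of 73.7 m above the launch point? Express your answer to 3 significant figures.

2.62 s

v_y0 = 66.4 sin 38.1° = 40.97 m/s.
Set y = v_y0 t − ½ g t² = 73.7: 4.905 t² − 40.97 t + 73.7 = 0.
t = [40.97 ± √(1679 − 1446)] / 9.81 = (40.97 ± 15.26) / 9.81, giving t = 2.62 s or t = 5.73 s.
The arrow is on the way up at the first time, so t = 2.62 s.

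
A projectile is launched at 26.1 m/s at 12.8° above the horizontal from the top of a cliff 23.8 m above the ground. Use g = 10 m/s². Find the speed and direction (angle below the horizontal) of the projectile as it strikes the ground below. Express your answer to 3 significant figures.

34.0 m/s at 41.6° below the horizontal

v_x = 26.1 cos 12.8° = 25.45 m/s (constant).
|v_y| at impact = √((5.782)² + 2×10×23.8) = 22.57 m/s.
Speed = √(25.45² + 22.57²) = 34.0 m/s; angle = arctan(22.57/25.45) = 41.6° below horizontal.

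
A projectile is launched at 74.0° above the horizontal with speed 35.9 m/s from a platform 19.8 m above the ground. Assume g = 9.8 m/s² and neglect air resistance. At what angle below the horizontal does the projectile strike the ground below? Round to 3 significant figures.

76.0°

v_x = 35.9 cos 74.0° = 9.895 m/s.
At impact |v_y| = √(v_y0² + 2 g h) = √(34.51² + 2×9.8×19.8) = 39.74 m/s.
Angle below horizontal = arctan(|v_y| / v_x) = arctan(39.74 / 9.895) = 76.0°.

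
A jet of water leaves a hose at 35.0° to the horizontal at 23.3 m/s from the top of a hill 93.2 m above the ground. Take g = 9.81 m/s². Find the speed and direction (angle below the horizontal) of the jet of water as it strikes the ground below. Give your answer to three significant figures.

48.7 m/s at 66.9° below the horizontal

v_x = 23.3 cos 35.0° = 19.09 m/s (constant).
|v_y| at impact = √((13.36)² + 2×9.81×93.2) = 44.80 m/s.
Speed = √(19.09² + 44.80²) = 48.7 m/s; angle = arctan(44.80/19.09) = 66.9° below horizontal.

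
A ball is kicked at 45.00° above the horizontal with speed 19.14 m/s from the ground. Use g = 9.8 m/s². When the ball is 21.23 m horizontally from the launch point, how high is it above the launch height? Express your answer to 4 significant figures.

v_x = 19.14 cos 45.00° = 13.534 m/s, v_y0 = 19.14 sin 45.00° = 13.534 m/s.
Time to reach x = 21.23 m: t = x / v_x = 21.23 / 13.534 = 1.5686 s.
y = v_y0 t − ½ g t² = 13.534×1.5686 − 4.900×1.5686² = 9.173 m.

9.173 m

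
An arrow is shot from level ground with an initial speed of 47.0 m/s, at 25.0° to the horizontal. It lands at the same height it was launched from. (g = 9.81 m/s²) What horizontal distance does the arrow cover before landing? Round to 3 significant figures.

Components: v_x = 47.0 cos 25.0° = 42.60 m/s, v_y = 47.0 sin 25.0° = 19.86 m/s.
Time of flight (same landing height): t = 2 v_y / g = 2 × 19.86 / 9.81 = 4.049 s.
Range: R = v_x · t = 42.60 × 4.049 = 172 m.

172 m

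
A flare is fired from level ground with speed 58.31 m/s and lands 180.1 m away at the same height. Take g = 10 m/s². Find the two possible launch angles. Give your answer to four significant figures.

15.99° and 74.01°

Level-ground range: R = v₀² sin(2θ)/g ⇒ sin 2θ = R g / v₀² = 180.1×10/58.31² = 0.5297.
2θ = arcsin(0.5297) = 31.985° or 180° − 31.985° = 148.015°.
So θ = 15.99° or θ = 74.01°.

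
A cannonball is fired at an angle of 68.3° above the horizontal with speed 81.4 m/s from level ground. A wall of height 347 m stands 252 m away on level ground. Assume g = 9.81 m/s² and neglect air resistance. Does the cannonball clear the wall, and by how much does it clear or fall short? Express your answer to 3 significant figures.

No — it falls 57.6 m short of clearing the wall.

v_x = 81.4 cos 68.3° = 30.10 m/s; v_y0 = 81.4 sin 68.3° = 75.63 m/s.
Time to reach the wall: t = 252 / 30.10 = 8.372 s.
Height at that point: y = 75.63×8.372 − 4.905×8.372² = 289.4 m.
That is 347 − 289.4 = 57.6 m below the top of the wall, so the cannonball does not clear it.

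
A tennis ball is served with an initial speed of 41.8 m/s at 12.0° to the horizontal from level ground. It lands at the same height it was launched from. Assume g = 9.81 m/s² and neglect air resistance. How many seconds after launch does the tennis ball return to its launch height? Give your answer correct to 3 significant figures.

Vertical component: v_y = 41.8 sin 12.0° = 8.691 m/s.
For a projectile landing at launch height, time of flight is t = 2 v_y / g = 2 × 8.691 / 9.81 = 1.77 s.

1.77 s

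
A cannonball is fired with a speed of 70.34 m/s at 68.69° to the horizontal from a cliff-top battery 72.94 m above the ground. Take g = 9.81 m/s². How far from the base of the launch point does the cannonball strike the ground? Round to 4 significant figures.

367.9 m

Components: v_x = 70.34 cos 68.69° = 25.563 m/s, v_y = 70.34 sin 68.69° = 65.531 m/s.
Vertical: 0 = 72.94 + 65.531 t − ½(9.81) t² ⇒ 4.905 t² − 65.531 t − 72.94 = 0.
t = [65.531 + √(4294.3 + 1431.1)] / 9.810 = 14.393 s.
Horizontal: R = v_x · t = 25.563 × 14.393 = 367.9 m.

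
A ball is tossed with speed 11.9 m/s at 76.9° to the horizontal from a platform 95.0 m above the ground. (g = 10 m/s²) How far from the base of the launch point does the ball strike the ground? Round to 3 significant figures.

Components: v_x = 11.9 cos 76.9° = 2.697 m/s, v_y = 11.9 sin 76.9° = 11.59 m/s.
Vertical: 0 = 95.0 + 11.59 t − ½(10) t² ⇒ 5.000 t² − 11.59 t − 95.0 = 0.
t = [11.59 + √(134.3 + 1900)] / 10.00 = 5.669 s.
Horizontal: R = v_x · t = 2.697 × 5.669 = 15.3 m.

15.3 m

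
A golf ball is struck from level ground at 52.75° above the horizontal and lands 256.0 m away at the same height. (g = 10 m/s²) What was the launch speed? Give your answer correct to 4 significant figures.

On level ground, R = v₀² sin(2θ) / g, so v₀ = √(R g / sin 2θ).
sin(2 × 52.75°) = 0.9636.
v₀ = √(256.0 × 10 / 0.9636) = √2656.7 = 51.54 m/s.

51.54 m/s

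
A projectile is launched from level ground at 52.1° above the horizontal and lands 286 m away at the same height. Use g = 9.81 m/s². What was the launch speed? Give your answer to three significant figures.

53.8 m/s

On level ground, R = v₀² sin(2θ) / g, so v₀ = √(R g / sin 2θ).
sin(2 × 52.1°) = 0.9694.
v₀ = √(286 × 9.81 / 0.9694) = √2894 = 53.8 m/s.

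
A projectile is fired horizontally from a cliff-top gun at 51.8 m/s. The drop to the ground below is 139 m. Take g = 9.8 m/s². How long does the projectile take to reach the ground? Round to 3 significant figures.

5.33 s

The horizontal speed doesn't affect the fall. With v_y0 = 0, h = ½ g t².
t = √(2 × 139 / 9.8) = √28.37 = 5.33 s.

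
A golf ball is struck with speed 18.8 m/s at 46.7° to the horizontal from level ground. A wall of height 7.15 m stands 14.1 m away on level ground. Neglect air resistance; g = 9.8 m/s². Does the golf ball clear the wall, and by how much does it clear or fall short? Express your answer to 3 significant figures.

v_x = 18.8 cos 46.7° = 12.89 m/s; v_y0 = 18.8 sin 46.7° = 13.68 m/s.
Time to reach the wall: t = 14.1 / 12.89 = 1.094 s.
Height at that point: y = 13.68×1.094 − 4.900×1.094² = 9.101 m.
That is 9.101 − 7.15 = 1.95 m above the top of the wall, so the golf ball clears it.

Yes — it clears the wall by 1.95 m.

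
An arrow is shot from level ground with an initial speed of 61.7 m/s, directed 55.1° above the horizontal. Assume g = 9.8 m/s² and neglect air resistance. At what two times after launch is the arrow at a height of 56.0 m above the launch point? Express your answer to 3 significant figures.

1.26 s and 9.07 s

v_y0 = 61.7 sin 55.1° = 50.60 m/s.
Set y = v_y0 t − ½ g t² = 56.0: 4.900 t² − 50.60 t + 56.0 = 0.
t = [50.60 ± √(2560 − 1098)] / 9.8 = (50.60 ± 38.24) / 9.8, giving t = 1.26 s or t = 9.07 s.
So the arrow is at 56.0 m at t = 1.26 s (rising) and t = 9.07 s (falling).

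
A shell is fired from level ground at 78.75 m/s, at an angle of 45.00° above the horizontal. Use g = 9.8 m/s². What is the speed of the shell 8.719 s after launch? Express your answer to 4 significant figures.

63.14 m/s

v_x = 78.75 cos 45.00° = 55.685 m/s (constant).
v_y(t) = 78.75 sin 45.00° − g t = 55.685 − 9.8 × 8.719 = -29.761 m/s.
Speed = √(v_x² + v_y²) = √(3100.8 + 885.72) = 63.14 m/s.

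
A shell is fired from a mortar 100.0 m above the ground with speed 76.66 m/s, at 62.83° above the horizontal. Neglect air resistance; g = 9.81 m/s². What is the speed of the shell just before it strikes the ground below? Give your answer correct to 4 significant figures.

88.54 m/s

v_x = 76.66 cos 62.83° = 35.005 m/s is unchanged throughout.
For the vertical component, v_y² = v_y0² + 2 g h = (68.201)² + 2×9.81×100.0 = 6613.4, so |v_y| = 81.323 m/s.
Impact speed = √(v_x² + v_y²) = √(1225.4 + 6613.4) = 88.54 m/s.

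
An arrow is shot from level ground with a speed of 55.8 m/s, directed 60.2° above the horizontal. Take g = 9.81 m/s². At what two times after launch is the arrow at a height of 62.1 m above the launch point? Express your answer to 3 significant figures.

v_y0 = 55.8 sin 60.2° = 48.42 m/s.
Set y = v_y0 t − ½ g t² = 62.1: 4.905 t² − 48.42 t + 62.1 = 0.
t = [48.42 ± √(2344 − 1218)] / 9.81 = (48.42 ± 33.56) / 9.81, giving t = 1.51 s or t = 8.36 s.
So the arrow is at 62.1 m at t = 1.51 s (rising) and t = 8.36 s (falling).

1.51 s and 8.36 s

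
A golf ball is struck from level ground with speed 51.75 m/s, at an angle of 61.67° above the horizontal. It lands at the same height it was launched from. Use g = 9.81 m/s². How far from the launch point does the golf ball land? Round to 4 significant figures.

228.1 m

Components: v_x = 51.75 cos 61.67° = 24.558 m/s, v_y = 51.75 sin 61.67° = 45.552 m/s.
Time of flight (same landing height): t = 2 v_y / g = 2 × 45.552 / 9.81 = 9.2869 s.
Range: R = v_x · t = 24.558 × 9.2869 = 228.1 m.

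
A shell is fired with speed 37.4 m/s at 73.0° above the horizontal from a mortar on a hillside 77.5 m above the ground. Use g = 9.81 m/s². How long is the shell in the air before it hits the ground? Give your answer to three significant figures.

9.04 s

Vertical component: v_y = 37.4 sin 73.0° = 35.77 m/s.
Taking up as positive with launch at y = 77.5 m, landing at y = 0: 0 = 77.5 + 35.77 t − ½(9.81) t².
Solving 4.905 t² − 35.77 t − 77.5 = 0 gives t = [35.77 + √(35.77² + 4·4.905·77.5)] / 9.810 = 9.04 s.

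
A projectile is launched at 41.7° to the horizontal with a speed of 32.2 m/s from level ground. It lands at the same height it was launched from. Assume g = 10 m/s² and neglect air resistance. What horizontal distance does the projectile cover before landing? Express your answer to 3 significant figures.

103 m

Components: v_x = 32.2 cos 41.7° = 24.04 m/s, v_y = 32.2 sin 41.7° = 21.42 m/s.
Time of flight (same landing height): t = 2 v_y / g = 2 × 21.42 / 10 = 4.284 s.
Range: R = v_x · t = 24.04 × 4.284 = 103 m.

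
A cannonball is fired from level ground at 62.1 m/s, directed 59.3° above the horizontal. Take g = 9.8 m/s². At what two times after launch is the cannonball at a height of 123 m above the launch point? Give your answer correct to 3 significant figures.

3.31 s and 7.59 s

v_y0 = 62.1 sin 59.3° = 53.40 m/s.
Set y = v_y0 t − ½ g t² = 123: 4.900 t² − 53.40 t + 123 = 0.
t = [53.40 ± √(2852 − 2411)] / 9.8 = (53.40 ± 21.00) / 9.8, giving t = 3.31 s or t = 7.59 s.
So the cannonball is at 123 m at t = 3.31 s (rising) and t = 7.59 s (falling).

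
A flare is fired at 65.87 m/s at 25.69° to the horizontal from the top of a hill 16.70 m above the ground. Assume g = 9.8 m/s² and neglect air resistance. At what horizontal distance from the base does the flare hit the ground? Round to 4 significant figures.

Components: v_x = 65.87 cos 25.69° = 59.359 m/s, v_y = 65.87 sin 25.69° = 28.555 m/s.
Vertical: 0 = 16.70 + 28.555 t − ½(9.8) t² ⇒ 4.900 t² − 28.555 t − 16.70 = 0.
t = [28.555 + √(815.39 + 327.32)] / 9.800 = 6.3632 s.
Horizontal: R = v_x · t = 59.359 × 6.3632 = 377.7 m.

377.7 m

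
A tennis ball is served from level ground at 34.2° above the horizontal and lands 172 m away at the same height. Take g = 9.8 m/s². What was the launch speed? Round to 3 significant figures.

On level ground, R = v₀² sin(2θ) / g, so v₀ = √(R g / sin 2θ).
sin(2 × 34.2°) = 0.9298.
v₀ = √(172 × 9.8 / 0.9298) = √1813 = 42.6 m/s.

42.6 m/s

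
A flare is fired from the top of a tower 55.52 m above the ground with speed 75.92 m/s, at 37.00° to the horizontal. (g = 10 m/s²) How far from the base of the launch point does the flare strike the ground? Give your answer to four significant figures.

619.9 m

Components: v_x = 75.92 cos 37.00° = 60.632 m/s, v_y = 75.92 sin 37.00° = 45.690 m/s.
Vertical: 0 = 55.52 + 45.690 t − ½(10) t² ⇒ 5.000 t² − 45.690 t − 55.52 = 0.
t = [45.690 + √(2087.6 + 1110.4)] / 10.00 = 10.224 s.
Horizontal: R = v_x · t = 60.632 × 10.224 = 619.9 m.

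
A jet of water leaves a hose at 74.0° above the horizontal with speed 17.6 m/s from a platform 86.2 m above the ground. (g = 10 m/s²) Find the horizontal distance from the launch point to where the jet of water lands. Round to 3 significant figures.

30.0 m

Components: v_x = 17.6 cos 74.0° = 4.851 m/s, v_y = 17.6 sin 74.0° = 16.92 m/s.
Vertical: 0 = 86.2 + 16.92 t − ½(10) t² ⇒ 5.000 t² − 16.92 t − 86.2 = 0.
t = [16.92 + √(286.3 + 1724)] / 10.00 = 6.176 s.
Horizontal: R = v_x · t = 4.851 × 6.176 = 30.0 m.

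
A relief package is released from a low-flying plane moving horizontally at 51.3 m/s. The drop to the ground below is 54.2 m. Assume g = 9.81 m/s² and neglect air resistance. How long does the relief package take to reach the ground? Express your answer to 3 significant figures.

3.32 s

The horizontal speed doesn't affect the fall. With v_y0 = 0, h = ½ g t².
t = √(2 × 54.2 / 9.81) = √11.05 = 3.32 s.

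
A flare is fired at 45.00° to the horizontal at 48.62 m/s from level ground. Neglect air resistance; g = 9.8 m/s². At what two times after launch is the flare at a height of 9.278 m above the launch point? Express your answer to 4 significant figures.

v_y0 = 48.62 sin 45.00° = 34.380 m/s.
Set y = v_y0 t − ½ g t² = 9.278: 4.900 t² − 34.380 t + 9.278 = 0.
t = [34.380 ± √(1182.0 − 181.85)] / 9.8 = (34.380 ± 31.625) / 9.8, giving t = 0.2811 s or t = 6.735 s.
So the flare is at 9.278 m at t = 0.2811 s (rising) and t = 6.735 s (falling).

0.2811 s and 6.735 s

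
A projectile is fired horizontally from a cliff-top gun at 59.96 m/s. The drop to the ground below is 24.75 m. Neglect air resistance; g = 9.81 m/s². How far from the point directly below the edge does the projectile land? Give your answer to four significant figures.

Initial vertical velocity is zero, so the fall time comes from h = ½ g t²: t = √(2 × 24.75 / 9.81) = 2.2463 s.
Horizontal motion is uniform at 59.96 m/s, so x = 59.96 × 2.2463 = 134.7 m.

134.7 m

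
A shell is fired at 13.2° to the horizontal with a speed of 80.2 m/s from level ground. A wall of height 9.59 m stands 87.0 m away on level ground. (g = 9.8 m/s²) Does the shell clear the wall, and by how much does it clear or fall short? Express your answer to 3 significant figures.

v_x = 80.2 cos 13.2° = 78.08 m/s; v_y0 = 80.2 sin 13.2° = 18.31 m/s.
Time to reach the wall: t = 87.0 / 78.08 = 1.114 s.
Height at that point: y = 18.31×1.114 − 4.900×1.114² = 14.32 m.
That is 14.32 − 9.59 = 4.73 m above the top of the wall, so the shell clears it.

Yes — it clears the wall by 4.73 m.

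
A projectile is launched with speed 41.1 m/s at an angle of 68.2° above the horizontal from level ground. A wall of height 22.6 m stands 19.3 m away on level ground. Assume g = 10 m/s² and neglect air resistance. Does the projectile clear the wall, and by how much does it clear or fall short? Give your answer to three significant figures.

v_x = 41.1 cos 68.2° = 15.26 m/s; v_y0 = 41.1 sin 68.2° = 38.16 m/s.
Time to reach the wall: t = 19.3 / 15.26 = 1.265 s.
Height at that point: y = 38.16×1.265 − 5.000×1.265² = 40.27 m.
That is 40.27 − 22.6 = 17.7 m above the top of the wall, so the projectile clears it.

Yes — it clears the wall by 17.7 m.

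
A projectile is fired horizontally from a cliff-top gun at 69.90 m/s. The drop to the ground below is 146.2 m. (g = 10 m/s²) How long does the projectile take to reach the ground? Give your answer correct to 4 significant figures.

The horizontal speed doesn't affect the fall. With v_y0 = 0, h = ½ g t².
t = √(2 × 146.2 / 10) = √29.240 = 5.407 s.

5.407 s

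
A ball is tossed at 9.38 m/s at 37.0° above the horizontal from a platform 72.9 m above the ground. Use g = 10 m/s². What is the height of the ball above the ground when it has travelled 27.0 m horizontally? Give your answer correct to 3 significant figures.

28.3 m

v_x = 9.38 cos 37.0° = 7.491 m/s, v_y0 = 9.38 sin 37.0° = 5.645 m/s.
Time to reach x = 27.0 m: t = x / v_x = 27.0 / 7.491 = 3.604 s.
y = 72.9 + v_y0 t − ½ g t² = 72.9 + 5.645×3.604 − 5.000×3.604² = 28.3 m.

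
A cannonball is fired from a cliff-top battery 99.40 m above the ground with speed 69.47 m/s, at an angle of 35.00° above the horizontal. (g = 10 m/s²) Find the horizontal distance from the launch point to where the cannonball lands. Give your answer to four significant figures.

Components: v_x = 69.47 cos 35.00° = 56.906 m/s, v_y = 69.47 sin 35.00° = 39.846 m/s.
Vertical: 0 = 99.40 + 39.846 t − ½(10) t² ⇒ 5.000 t² − 39.846 t − 99.40 = 0.
t = [39.846 + √(1587.7 + 1988.0)] / 10.00 = 9.9643 s.
Horizontal: R = v_x · t = 56.906 × 9.9643 = 567.0 m.

567.0 m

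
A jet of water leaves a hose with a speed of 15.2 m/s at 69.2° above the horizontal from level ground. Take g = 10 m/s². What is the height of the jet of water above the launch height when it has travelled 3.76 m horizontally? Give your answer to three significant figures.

v_x = 15.2 cos 69.2° = 5.398 m/s, v_y0 = 15.2 sin 69.2° = 14.21 m/s.
Time to reach x = 3.76 m: t = x / v_x = 3.76 / 5.398 = 0.6966 s.
y = v_y0 t − ½ g t² = 14.21×0.6966 − 5.000×0.6966² = 7.47 m.

7.47 m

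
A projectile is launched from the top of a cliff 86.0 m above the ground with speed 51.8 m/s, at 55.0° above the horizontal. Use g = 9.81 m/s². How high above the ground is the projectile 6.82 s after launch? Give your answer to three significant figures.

v_y0 = 51.8 sin 55.0° = 42.43 m/s.
y(t) = 86.0 + v_y0 t − ½ g t² = 86.0 + 42.43×6.82 − ½×9.81×6.82² = 147 m.

147 m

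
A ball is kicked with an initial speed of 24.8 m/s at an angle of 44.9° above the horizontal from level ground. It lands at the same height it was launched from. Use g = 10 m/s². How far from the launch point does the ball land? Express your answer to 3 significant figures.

For level ground, R = v₀² sin(2θ) / g.
sin(2 × 44.9°) = sin 89.80° = 1.0000.
R = (24.8)² × 1.0000 / 10 = 61.5 m.

61.5 m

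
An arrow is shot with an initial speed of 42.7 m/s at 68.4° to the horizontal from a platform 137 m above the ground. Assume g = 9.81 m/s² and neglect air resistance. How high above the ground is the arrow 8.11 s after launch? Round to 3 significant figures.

v_y0 = 42.7 sin 68.4° = 39.70 m/s.
y(t) = 137 + v_y0 t − ½ g t² = 137 + 39.70×8.11 − ½×9.81×8.11² = 136 m.

136 m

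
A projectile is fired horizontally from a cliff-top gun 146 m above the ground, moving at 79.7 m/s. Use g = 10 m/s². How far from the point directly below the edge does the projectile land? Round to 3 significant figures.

Initial vertical velocity is zero, so the fall time comes from h = ½ g t²: t = √(2 × 146 / 10) = 5.404 s.
Horizontal motion is uniform at 79.7 m/s, so x = 79.7 × 5.404 = 431 m.

431 m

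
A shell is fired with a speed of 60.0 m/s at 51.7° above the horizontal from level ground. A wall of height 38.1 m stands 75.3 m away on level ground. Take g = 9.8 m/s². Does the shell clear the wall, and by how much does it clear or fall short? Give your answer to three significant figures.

Yes — it clears the wall by 37.2 m.

v_x = 60.0 cos 51.7° = 37.19 m/s; v_y0 = 60.0 sin 51.7° = 47.09 m/s.
Time to reach the wall: t = 75.3 / 37.19 = 2.025 s.
Height at that point: y = 47.09×2.025 − 4.900×2.025² = 75.26 m.
That is 75.26 − 38.1 = 37.2 m above the top of the wall, so the shell clears it.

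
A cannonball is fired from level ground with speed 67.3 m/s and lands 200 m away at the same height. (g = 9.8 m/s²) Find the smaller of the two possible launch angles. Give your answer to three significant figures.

Level-ground range: R = v₀² sin(2θ)/g ⇒ sin 2θ = R g / v₀² = 200×9.8/67.3² = 0.4327.
2θ = arcsin(0.4327) = 25.64° or 180° − 25.64° = 154.36°.
So θ = 12.8° or θ = 77.2°.

12.8°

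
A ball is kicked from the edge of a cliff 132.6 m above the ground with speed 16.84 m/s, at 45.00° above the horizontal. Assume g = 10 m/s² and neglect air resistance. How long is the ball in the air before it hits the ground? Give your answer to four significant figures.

6.476 s

Vertical component: v_y = 16.84 sin 45.00° = 11.908 m/s.
Taking up as positive with launch at y = 132.6 m, landing at y = 0: 0 = 132.6 + 11.908 t − ½(10) t².
Solving 5.000 t² − 11.908 t − 132.6 = 0 gives t = [11.908 + √(11.908² + 4·5.000·132.6)] / 10.00 = 6.476 s.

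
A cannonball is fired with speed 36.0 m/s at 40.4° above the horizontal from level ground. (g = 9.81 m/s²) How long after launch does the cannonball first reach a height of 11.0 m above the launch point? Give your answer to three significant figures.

v_y0 = 36.0 sin 40.4° = 23.33 m/s.
Set y = v_y0 t − ½ g t² = 11.0: 4.905 t² − 23.33 t + 11.0 = 0.
t = [23.33 ± √(544.3 − 215.8)] / 9.81 = (23.33 ± 18.12) / 9.81, giving t = 0.531 s or t = 4.23 s.
The cannonball is on the way up at the first time, so t = 0.531 s.

0.531 s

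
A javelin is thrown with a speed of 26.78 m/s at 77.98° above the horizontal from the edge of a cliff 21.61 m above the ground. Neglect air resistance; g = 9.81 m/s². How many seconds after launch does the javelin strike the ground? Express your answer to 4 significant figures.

Vertical component: v_y = 26.78 sin 77.98° = 26.193 m/s.
Taking up as positive with launch at y = 21.61 m, landing at y = 0: 0 = 21.61 + 26.193 t − ½(9.81) t².
Solving 4.905 t² − 26.193 t − 21.61 = 0 gives t = [26.193 + √(26.193² + 4·4.905·21.61)] / 9.810 = 6.066 s.

6.066 s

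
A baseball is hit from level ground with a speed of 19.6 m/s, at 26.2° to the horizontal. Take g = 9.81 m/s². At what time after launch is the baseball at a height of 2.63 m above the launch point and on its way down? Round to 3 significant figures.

1.37 s

v_y0 = 19.6 sin 26.2° = 8.654 m/s.
Set y = v_y0 t − ½ g t² = 2.63: 4.905 t² − 8.654 t + 2.63 = 0.
t = [8.654 ± √(74.89 − 51.60)] / 9.81 = (8.654 ± 4.826) / 9.81, giving t = 0.390 s or t = 1.37 s.
On the way down corresponds to the larger root: t = 1.37 s.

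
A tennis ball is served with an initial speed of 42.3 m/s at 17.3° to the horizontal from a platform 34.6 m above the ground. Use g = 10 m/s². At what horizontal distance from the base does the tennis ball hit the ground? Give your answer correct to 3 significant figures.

169 m

Components: v_x = 42.3 cos 17.3° = 40.39 m/s, v_y = 42.3 sin 17.3° = 12.58 m/s.
Vertical: 0 = 34.6 + 12.58 t − ½(10) t² ⇒ 5.000 t² − 12.58 t − 34.6 = 0.
t = [12.58 + √(158.3 + 692.0)] / 10.00 = 4.174 s.
Horizontal: R = v_x · t = 40.39 × 4.174 = 169 m.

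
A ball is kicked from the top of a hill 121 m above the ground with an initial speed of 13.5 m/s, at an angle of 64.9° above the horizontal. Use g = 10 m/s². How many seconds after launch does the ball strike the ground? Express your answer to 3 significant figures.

6.29 s

Vertical component: v_y = 13.5 sin 64.9° = 12.23 m/s.
Taking up as positive with launch at y = 121 m, landing at y = 0: 0 = 121 + 12.23 t − ½(10) t².
Solving 5.000 t² − 12.23 t − 121 = 0 gives t = [12.23 + √(12.23² + 4·5.000·121)] / 10.00 = 6.29 s.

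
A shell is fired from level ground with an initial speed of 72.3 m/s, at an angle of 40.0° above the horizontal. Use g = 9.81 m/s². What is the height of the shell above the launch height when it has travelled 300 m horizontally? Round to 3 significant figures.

v_x = 72.3 cos 40.0° = 55.39 m/s, v_y0 = 72.3 sin 40.0° = 46.47 m/s.
Time to reach x = 300 m: t = x / v_x = 300 / 55.39 = 5.416 s.
y = v_y0 t − ½ g t² = 46.47×5.416 − 4.905×5.416² = 108 m.

108 m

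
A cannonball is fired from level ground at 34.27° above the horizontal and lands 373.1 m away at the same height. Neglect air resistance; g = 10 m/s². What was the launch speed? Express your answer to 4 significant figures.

63.32 m/s

On level ground, R = v₀² sin(2θ) / g, so v₀ = √(R g / sin 2θ).
sin(2 × 34.27°) = 0.9307.
v₀ = √(373.1 × 10 / 0.9307) = √4008.8 = 63.32 m/s.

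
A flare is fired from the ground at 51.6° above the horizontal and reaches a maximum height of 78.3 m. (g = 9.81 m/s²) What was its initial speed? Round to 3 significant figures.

At maximum height v_y = 0, so (v₀ sin θ)² = 2 g H.
v₀ sin 51.6° = √(2 × 9.81 × 78.3) = 39.19 m/s.
v₀ = 39.19 / sin 51.6° = 39.19 / 0.7837 = 50.0 m/s.

50.0 m/s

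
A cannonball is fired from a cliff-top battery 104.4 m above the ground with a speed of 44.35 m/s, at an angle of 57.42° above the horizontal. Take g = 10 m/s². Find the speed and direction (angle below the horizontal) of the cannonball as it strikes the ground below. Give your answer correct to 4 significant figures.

63.68 m/s at 67.97° below the horizontal

v_x = 44.35 cos 57.42° = 23.881 m/s (constant).
|v_y| at impact = √((37.371)² + 2×10×104.4) = 59.030 m/s.
Speed = √(23.881² + 59.030²) = 63.68 m/s; angle = arctan(59.030/23.881) = 67.97° below horizontal.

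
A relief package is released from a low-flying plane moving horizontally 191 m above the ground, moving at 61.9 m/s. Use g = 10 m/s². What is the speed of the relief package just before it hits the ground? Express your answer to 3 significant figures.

87.5 m/s

Fall time: t = √(2 × 191 / 10) = 6.181 s.
At impact: v_x = 61.9 m/s (unchanged), v_y = g t = 10 × 6.181 = 61.81 m/s.
Speed = √(v_x² + v_y²) = √(3832 + 3820) = 87.5 m/s.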